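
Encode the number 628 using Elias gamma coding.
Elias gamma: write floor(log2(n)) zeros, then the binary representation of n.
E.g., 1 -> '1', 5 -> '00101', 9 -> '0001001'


num_bits = floor(log2(628)) + 1 = 10
leading_zeros = num_bits - 1 = 9
binary(628) = 1001110100

Elias gamma(628) = '000000000' + '1001110100' = 0000000001001110100 (19 bits)


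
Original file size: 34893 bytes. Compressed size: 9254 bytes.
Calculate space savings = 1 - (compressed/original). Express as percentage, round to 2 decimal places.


ratio = compressed/original = 9254/34893 = 0.265211
savings = 1 - ratio = 1 - 0.265211 = 0.734789
as a percentage: 0.734789 * 100 = 73.48%

Space savings = 1 - 9254/34893 = 73.48%


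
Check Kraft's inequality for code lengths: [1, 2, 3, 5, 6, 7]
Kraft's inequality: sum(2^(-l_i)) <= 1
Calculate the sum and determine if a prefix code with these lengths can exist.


Sum = 2^(-1) + 2^(-2) + 2^(-3) + 2^(-5) + 2^(-6) + 2^(-7)
    = 0.5 + 0.25 + 0.125 + 0.03125 + 0.015625 + 0.0078125
    = 119/128 = 0.9296875
Since 0.9296875 <= 1, Kraft's inequality IS satisfied.
A prefix code with these lengths CAN exist.

Kraft sum = 0.9296875. Satisfied.


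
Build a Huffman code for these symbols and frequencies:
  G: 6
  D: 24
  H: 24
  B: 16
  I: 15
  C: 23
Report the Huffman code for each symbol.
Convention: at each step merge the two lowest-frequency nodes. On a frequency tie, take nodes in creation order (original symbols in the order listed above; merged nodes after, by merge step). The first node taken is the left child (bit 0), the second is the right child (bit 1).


Huffman tree construction:
Step 1: Merge G(6) + I(15) = 21
Step 2: Merge B(16) + (G+I)(21) = 37
Step 3: Merge C(23) + D(24) = 47
Step 4: Merge H(24) + (B+(G+I))(37) = 61
Step 5: Merge (C+D)(47) + (H+(B+(G+I)))(61) = 108
Read each symbol's code off the tree from the root (left child = 0, right child = 1).

Codes:
  G: 1110 (length 4)
  D: 01 (length 2)
  H: 10 (length 2)
  B: 110 (length 3)
  I: 1111 (length 4)
  C: 00 (length 2)
Average code length: 274/108 = 2.5370 bits/symbol


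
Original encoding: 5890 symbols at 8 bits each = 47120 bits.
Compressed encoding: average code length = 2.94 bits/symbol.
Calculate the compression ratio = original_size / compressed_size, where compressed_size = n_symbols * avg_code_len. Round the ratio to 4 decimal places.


original_size = n_symbols * orig_bits = 5890 * 8 = 47120 bits
compressed_size = n_symbols * avg_code_len = 5890 * 2.94 = 17316.6 bits
ratio = original_size / compressed_size = 47120 / 17316.6 = 2.7211

Compression ratio = 2.7211


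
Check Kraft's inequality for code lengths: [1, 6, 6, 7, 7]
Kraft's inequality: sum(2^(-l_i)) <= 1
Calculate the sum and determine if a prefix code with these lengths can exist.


Sum = 2^(-1) + 2^(-6) + 2^(-6) + 2^(-7) + 2^(-7)
    = 0.5 + 0.015625 + 0.015625 + 0.0078125 + 0.0078125
    = 70/128 = 0.546875
Since 0.546875 <= 1, Kraft's inequality IS satisfied.
A prefix code with these lengths CAN exist.

Kraft sum = 0.546875. Satisfied.


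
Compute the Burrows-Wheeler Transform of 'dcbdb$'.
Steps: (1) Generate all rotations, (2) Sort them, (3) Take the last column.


Rotations (sorted):
  0: $dcbdb -> last char: b
  1: b$dcbd -> last char: d
  2: bdb$dc -> last char: c
  3: cbdb$d -> last char: d
  4: db$dcb -> last char: b
  5: dcbdb$ -> last char: $


BWT = bdcdb$


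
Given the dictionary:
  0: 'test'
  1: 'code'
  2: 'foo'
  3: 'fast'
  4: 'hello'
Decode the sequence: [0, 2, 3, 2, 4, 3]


Look up each index in the dictionary:
  0 -> 'test'
  2 -> 'foo'
  3 -> 'fast'
  2 -> 'foo'
  4 -> 'hello'
  3 -> 'fast'

Decoded: "test foo fast foo hello fast"


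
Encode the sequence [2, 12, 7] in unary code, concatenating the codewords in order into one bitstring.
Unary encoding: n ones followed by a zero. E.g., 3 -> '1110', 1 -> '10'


Encode each number as n ones followed by a terminating 0:
  2 -> 110 (3 bits)
  12 -> 1111111111110 (13 bits)
  7 -> 11111110 (8 bits)
Total length = 3 + 13 + 8 = 24 bits.

Unary([2, 12, 7]) = 110111111111111011111110 (24 bits)


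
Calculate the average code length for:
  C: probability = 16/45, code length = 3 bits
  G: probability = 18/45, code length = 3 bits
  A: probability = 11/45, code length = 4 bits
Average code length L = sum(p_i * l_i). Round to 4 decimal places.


Weighted contributions p_i * l_i:
  C: (16/45) * 3 = 48/45
  G: (18/45) * 3 = 54/45
  A: (11/45) * 4 = 44/45
Sum = (48 + 54 + 44)/45 = 146/45

L = 146/45 = 3.2444 bits/symbol


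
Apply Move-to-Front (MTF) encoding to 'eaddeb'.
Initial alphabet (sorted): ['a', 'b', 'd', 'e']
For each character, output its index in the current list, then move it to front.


MTF encoding:
'e': index 3 in ['a', 'b', 'd', 'e'] -> ['e', 'a', 'b', 'd']
'a': index 1 in ['e', 'a', 'b', 'd'] -> ['a', 'e', 'b', 'd']
'd': index 3 in ['a', 'e', 'b', 'd'] -> ['d', 'a', 'e', 'b']
'd': index 0 in ['d', 'a', 'e', 'b'] -> ['d', 'a', 'e', 'b']
'e': index 2 in ['d', 'a', 'e', 'b'] -> ['e', 'd', 'a', 'b']
'b': index 3 in ['e', 'd', 'a', 'b'] -> ['b', 'e', 'd', 'a']


Output: [3, 1, 3, 0, 2, 3]


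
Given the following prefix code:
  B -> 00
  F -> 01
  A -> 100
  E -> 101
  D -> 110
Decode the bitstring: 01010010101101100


Decoding step by step:
Bits 01 -> F
Bits 01 -> F
Bits 00 -> B
Bits 101 -> E
Bits 01 -> F
Bits 101 -> E
Bits 100 -> A


Decoded message: FFBEFEA


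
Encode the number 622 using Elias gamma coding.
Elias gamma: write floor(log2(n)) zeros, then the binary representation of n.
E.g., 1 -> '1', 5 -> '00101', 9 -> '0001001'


num_bits = floor(log2(622)) + 1 = 10
leading_zeros = num_bits - 1 = 9
binary(622) = 1001101110

Elias gamma(622) = '000000000' + '1001101110' = 0000000001001101110 (19 bits)


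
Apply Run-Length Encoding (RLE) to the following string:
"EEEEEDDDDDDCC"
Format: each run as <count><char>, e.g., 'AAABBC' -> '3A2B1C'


Scanning runs left to right:
  i=0: run of 'E' x 5 -> '5E'
  i=5: run of 'D' x 6 -> '6D'
  i=11: run of 'C' x 2 -> '2C'

RLE = 5E6D2C


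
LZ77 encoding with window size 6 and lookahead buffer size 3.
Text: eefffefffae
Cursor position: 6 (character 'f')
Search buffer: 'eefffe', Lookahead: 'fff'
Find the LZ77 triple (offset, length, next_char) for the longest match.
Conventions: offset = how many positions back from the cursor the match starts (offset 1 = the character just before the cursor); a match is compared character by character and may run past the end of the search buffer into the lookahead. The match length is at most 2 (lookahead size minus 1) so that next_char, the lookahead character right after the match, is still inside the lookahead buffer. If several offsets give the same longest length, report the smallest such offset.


Try each offset into the search buffer:
  offset=1 (pos 5, char 'e'): match length 0
  offset=2 (pos 4, char 'f'): match length 1
  offset=3 (pos 3, char 'f'): match length 2
  offset=4 (pos 2, char 'f'): match length 2
  offset=5 (pos 1, char 'e'): match length 0
  offset=6 (pos 0, char 'e'): match length 0
Longest match has length 2, found at offsets 3, 4; take the smallest, offset 3.
next_char = character at position 6 + 2 = 8 -> 'f'

Best match: offset=3, length=2 (matching 'ff' starting at position 3)
LZ77 triple: (3, 2, 'f')


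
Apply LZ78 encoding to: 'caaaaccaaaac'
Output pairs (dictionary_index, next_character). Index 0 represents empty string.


LZ78 encoding steps:
Dictionary: {0: ''}
Step 1: w='' (idx 0), next='c' -> output (0, 'c'), add 'c' as idx 1
Step 2: w='' (idx 0), next='a' -> output (0, 'a'), add 'a' as idx 2
Step 3: w='a' (idx 2), next='a' -> output (2, 'a'), add 'aa' as idx 3
Step 4: w='a' (idx 2), next='c' -> output (2, 'c'), add 'ac' as idx 4
Step 5: w='c' (idx 1), next='a' -> output (1, 'a'), add 'ca' as idx 5
Step 6: w='aa' (idx 3), next='a' -> output (3, 'a'), add 'aaa' as idx 6
Step 7: w='c' (idx 1), end of input -> output (1, '')


Encoded: [(0, 'c'), (0, 'a'), (2, 'a'), (2, 'c'), (1, 'a'), (3, 'a'), (1, '')]


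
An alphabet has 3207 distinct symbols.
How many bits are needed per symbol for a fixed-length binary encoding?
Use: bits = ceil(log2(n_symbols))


log2(3207) = 11.647
Bracket: 2^11 = 2048 < 3207 <= 2^12 = 4096
So ceil(log2(3207)) = 12

bits = ceil(log2(3207)) = ceil(11.647) = 12 bits


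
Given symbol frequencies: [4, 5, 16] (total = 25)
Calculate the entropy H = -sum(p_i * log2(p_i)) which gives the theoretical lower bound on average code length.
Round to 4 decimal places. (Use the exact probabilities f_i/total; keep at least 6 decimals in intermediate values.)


Per-symbol terms -p_i * log2(p_i) with p_i = f_i/25:
  p = 4/25 = 0.160000: log2(p) = -2.643856, -p*log2(p) = 0.423017
  p = 5/25 = 0.200000: log2(p) = -2.321928, -p*log2(p) = 0.464386
  p = 16/25 = 0.640000: log2(p) = -0.643856, -p*log2(p) = 0.412068
H = 0.423017 + 0.464386 + 0.412068 = 1.299471

H = 1.2995 bits/symbol


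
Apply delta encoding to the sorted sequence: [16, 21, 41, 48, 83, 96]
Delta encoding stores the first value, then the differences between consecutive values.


First value: 16
Deltas:
  21 - 16 = 5
  41 - 21 = 20
  48 - 41 = 7
  83 - 48 = 35
  96 - 83 = 13


Delta encoded: [16, 5, 20, 7, 35, 13]


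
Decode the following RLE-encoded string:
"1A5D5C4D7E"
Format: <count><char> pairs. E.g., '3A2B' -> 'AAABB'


Expanding each <count><char> pair:
  1A -> 'A'
  5D -> 'DDDDD'
  5C -> 'CCCCC'
  4D -> 'DDDD'
  7E -> 'EEEEEEE'

Decoded = ADDDDDCCCCCDDDDEEEEEEE


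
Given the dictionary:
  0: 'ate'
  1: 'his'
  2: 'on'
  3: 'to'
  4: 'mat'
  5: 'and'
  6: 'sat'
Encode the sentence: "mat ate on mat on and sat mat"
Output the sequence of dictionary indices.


Look up each word in the dictionary:
  'mat' -> 4
  'ate' -> 0
  'on' -> 2
  'mat' -> 4
  'on' -> 2
  'and' -> 5
  'sat' -> 6
  'mat' -> 4

Encoded: [4, 0, 2, 4, 2, 5, 6, 4]


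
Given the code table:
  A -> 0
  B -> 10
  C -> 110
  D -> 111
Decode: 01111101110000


Decoding:
0 -> A
111 -> D
110 -> C
111 -> D
0 -> A
0 -> A
0 -> A
0 -> A


Result: ADCDAAAA


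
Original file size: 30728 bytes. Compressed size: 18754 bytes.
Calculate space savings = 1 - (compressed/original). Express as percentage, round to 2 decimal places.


ratio = compressed/original = 18754/30728 = 0.610323
savings = 1 - ratio = 1 - 0.610323 = 0.389677
as a percentage: 0.389677 * 100 = 38.97%

Space savings = 1 - 18754/30728 = 38.97%


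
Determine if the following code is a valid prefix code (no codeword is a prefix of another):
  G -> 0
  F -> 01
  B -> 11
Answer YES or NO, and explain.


Checking each pair (does one codeword prefix another?):
  G='0' vs F='01': prefix -- VIOLATION

NO -- this is NOT a valid prefix code. G (0) is a prefix of F (01).


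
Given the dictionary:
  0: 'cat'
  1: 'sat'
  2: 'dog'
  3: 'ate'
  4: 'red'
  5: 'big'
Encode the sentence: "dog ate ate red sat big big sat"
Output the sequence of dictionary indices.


Look up each word in the dictionary:
  'dog' -> 2
  'ate' -> 3
  'ate' -> 3
  'red' -> 4
  'sat' -> 1
  'big' -> 5
  'big' -> 5
  'sat' -> 1

Encoded: [2, 3, 3, 4, 1, 5, 5, 1]


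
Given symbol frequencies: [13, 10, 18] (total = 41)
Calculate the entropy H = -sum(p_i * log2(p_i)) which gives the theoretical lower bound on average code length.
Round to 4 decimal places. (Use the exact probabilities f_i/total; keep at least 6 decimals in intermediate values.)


Per-symbol terms -p_i * log2(p_i) with p_i = f_i/41:
  p = 13/41 = 0.317073: log2(p) = -1.657112, -p*log2(p) = 0.525426
  p = 10/41 = 0.243902: log2(p) = -2.035624, -p*log2(p) = 0.496494
  p = 18/41 = 0.439024: log2(p) = -1.187627, -p*log2(p) = 0.521397
H = 0.525426 + 0.496494 + 0.521397 = 1.543317

H = 1.5433 bits/symbol


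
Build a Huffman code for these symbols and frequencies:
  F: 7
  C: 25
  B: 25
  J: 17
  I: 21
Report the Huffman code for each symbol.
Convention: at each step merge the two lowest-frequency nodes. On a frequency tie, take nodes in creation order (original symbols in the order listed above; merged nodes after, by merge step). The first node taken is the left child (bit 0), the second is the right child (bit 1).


Huffman tree construction:
Step 1: Merge F(7) + J(17) = 24
Step 2: Merge I(21) + (F+J)(24) = 45
Step 3: Merge C(25) + B(25) = 50
Step 4: Merge (I+(F+J))(45) + (C+B)(50) = 95
Read each symbol's code off the tree from the root (left child = 0, right child = 1).

Codes:
  F: 010 (length 3)
  C: 10 (length 2)
  B: 11 (length 2)
  J: 011 (length 3)
  I: 00 (length 2)
Average code length: 214/95 = 2.2526 bits/symbol


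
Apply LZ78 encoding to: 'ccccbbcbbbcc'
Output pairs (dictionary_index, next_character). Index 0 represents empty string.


LZ78 encoding steps:
Dictionary: {0: ''}
Step 1: w='' (idx 0), next='c' -> output (0, 'c'), add 'c' as idx 1
Step 2: w='c' (idx 1), next='c' -> output (1, 'c'), add 'cc' as idx 2
Step 3: w='c' (idx 1), next='b' -> output (1, 'b'), add 'cb' as idx 3
Step 4: w='' (idx 0), next='b' -> output (0, 'b'), add 'b' as idx 4
Step 5: w='cb' (idx 3), next='b' -> output (3, 'b'), add 'cbb' as idx 5
Step 6: w='b' (idx 4), next='c' -> output (4, 'c'), add 'bc' as idx 6
Step 7: w='c' (idx 1), end of input -> output (1, '')


Encoded: [(0, 'c'), (1, 'c'), (1, 'b'), (0, 'b'), (3, 'b'), (4, 'c'), (1, '')]


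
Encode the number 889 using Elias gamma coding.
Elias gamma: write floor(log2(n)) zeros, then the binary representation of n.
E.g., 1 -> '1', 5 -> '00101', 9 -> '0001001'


num_bits = floor(log2(889)) + 1 = 10
leading_zeros = num_bits - 1 = 9
binary(889) = 1101111001

Elias gamma(889) = '000000000' + '1101111001' = 0000000001101111001 (19 bits)


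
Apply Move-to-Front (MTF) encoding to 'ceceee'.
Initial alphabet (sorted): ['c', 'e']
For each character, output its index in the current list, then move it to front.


MTF encoding:
'c': index 0 in ['c', 'e'] -> ['c', 'e']
'e': index 1 in ['c', 'e'] -> ['e', 'c']
'c': index 1 in ['e', 'c'] -> ['c', 'e']
'e': index 1 in ['c', 'e'] -> ['e', 'c']
'e': index 0 in ['e', 'c'] -> ['e', 'c']
'e': index 0 in ['e', 'c'] -> ['e', 'c']


Output: [0, 1, 1, 1, 0, 0]


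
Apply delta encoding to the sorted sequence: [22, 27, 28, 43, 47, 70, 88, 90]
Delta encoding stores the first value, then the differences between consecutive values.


First value: 22
Deltas:
  27 - 22 = 5
  28 - 27 = 1
  43 - 28 = 15
  47 - 43 = 4
  70 - 47 = 23
  88 - 70 = 18
  90 - 88 = 2


Delta encoded: [22, 5, 1, 15, 4, 23, 18, 2]


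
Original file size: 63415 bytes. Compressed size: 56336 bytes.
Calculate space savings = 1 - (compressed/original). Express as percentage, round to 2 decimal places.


ratio = compressed/original = 56336/63415 = 0.88837
savings = 1 - ratio = 1 - 0.88837 = 0.11163
as a percentage: 0.11163 * 100 = 11.16%

Space savings = 1 - 56336/63415 = 11.16%


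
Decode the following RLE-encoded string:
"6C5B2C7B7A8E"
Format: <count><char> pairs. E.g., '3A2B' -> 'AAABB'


Expanding each <count><char> pair:
  6C -> 'CCCCCC'
  5B -> 'BBBBB'
  2C -> 'CC'
  7B -> 'BBBBBBB'
  7A -> 'AAAAAAA'
  8E -> 'EEEEEEEE'

Decoded = CCCCCCBBBBBCCBBBBBBBAAAAAAAEEEEEEEE


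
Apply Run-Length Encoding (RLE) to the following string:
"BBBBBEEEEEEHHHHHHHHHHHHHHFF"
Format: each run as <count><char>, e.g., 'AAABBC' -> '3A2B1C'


Scanning runs left to right:
  i=0: run of 'B' x 5 -> '5B'
  i=5: run of 'E' x 6 -> '6E'
  i=11: run of 'H' x 14 -> '14H'
  i=25: run of 'F' x 2 -> '2F'

RLE = 5B6E14H2F


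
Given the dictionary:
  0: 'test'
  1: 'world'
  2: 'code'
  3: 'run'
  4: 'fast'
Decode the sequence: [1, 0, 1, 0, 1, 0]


Look up each index in the dictionary:
  1 -> 'world'
  0 -> 'test'
  1 -> 'world'
  0 -> 'test'
  1 -> 'world'
  0 -> 'test'

Decoded: "world test world test world test"


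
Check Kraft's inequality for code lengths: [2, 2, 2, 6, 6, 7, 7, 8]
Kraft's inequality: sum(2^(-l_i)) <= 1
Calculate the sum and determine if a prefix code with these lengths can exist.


Sum = 2^(-2) + 2^(-2) + 2^(-2) + 2^(-6) + 2^(-6) + 2^(-7) + 2^(-7) + 2^(-8)
    = 0.25 + 0.25 + 0.25 + 0.015625 + 0.015625 + 0.0078125 + 0.0078125 + 0.00390625
    = 205/256 = 0.80078125
Since 0.80078125 <= 1, Kraft's inequality IS satisfied.
A prefix code with these lengths CAN exist.

Kraft sum = 0.80078125. Satisfied.


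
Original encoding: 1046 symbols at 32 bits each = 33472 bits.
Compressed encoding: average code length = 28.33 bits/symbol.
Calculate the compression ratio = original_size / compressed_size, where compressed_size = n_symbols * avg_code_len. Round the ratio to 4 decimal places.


original_size = n_symbols * orig_bits = 1046 * 32 = 33472 bits
compressed_size = n_symbols * avg_code_len = 1046 * 28.33 = 29633.18 bits
ratio = original_size / compressed_size = 33472 / 29633.18 = 1.1295

Compression ratio = 1.1295


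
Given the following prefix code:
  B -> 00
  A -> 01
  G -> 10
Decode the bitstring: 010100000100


Decoding step by step:
Bits 01 -> A
Bits 01 -> A
Bits 00 -> B
Bits 00 -> B
Bits 01 -> A
Bits 00 -> B


Decoded message: AABBAB


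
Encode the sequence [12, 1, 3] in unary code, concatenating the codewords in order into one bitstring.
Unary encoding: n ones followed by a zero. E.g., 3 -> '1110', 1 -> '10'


Encode each number as n ones followed by a terminating 0:
  12 -> 1111111111110 (13 bits)
  1 -> 10 (2 bits)
  3 -> 1110 (4 bits)
Total length = 13 + 2 + 4 = 19 bits.

Unary([12, 1, 3]) = 1111111111110101110 (19 bits)


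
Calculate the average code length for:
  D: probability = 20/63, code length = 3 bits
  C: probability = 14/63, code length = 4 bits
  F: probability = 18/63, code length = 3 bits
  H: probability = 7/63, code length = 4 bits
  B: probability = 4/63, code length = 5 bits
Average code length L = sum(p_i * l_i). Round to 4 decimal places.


Weighted contributions p_i * l_i:
  D: (20/63) * 3 = 60/63
  C: (14/63) * 4 = 56/63
  F: (18/63) * 3 = 54/63
  H: (7/63) * 4 = 28/63
  B: (4/63) * 5 = 20/63
Sum = (60 + 56 + 54 + 28 + 20)/63 = 218/63

L = 218/63 = 3.4603 bits/symbol


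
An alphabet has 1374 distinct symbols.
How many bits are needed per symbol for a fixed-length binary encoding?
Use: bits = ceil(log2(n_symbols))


log2(1374) = 10.4242
Bracket: 2^10 = 1024 < 1374 <= 2^11 = 2048
So ceil(log2(1374)) = 11

bits = ceil(log2(1374)) = ceil(10.4242) = 11 bits


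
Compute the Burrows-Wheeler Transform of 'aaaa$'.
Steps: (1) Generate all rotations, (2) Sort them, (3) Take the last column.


Rotations (sorted):
  0: $aaaa -> last char: a
  1: a$aaa -> last char: a
  2: aa$aa -> last char: a
  3: aaa$a -> last char: a
  4: aaaa$ -> last char: $


BWT = aaaa$


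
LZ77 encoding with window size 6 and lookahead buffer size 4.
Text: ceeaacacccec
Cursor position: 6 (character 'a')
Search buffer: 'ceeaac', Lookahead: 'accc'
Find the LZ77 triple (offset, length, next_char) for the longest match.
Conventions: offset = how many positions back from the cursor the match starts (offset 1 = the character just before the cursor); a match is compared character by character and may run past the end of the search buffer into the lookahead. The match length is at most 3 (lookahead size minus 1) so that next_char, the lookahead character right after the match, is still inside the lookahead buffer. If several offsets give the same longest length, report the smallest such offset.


Try each offset into the search buffer:
  offset=1 (pos 5, char 'c'): match length 0
  offset=2 (pos 4, char 'a'): match length 2
  offset=3 (pos 3, char 'a'): match length 1
  offset=4 (pos 2, char 'e'): match length 0
  offset=5 (pos 1, char 'e'): match length 0
  offset=6 (pos 0, char 'c'): match length 0
Longest match has length 2 at offset 2.
next_char = character at position 6 + 2 = 8 -> 'c'

Best match: offset=2, length=2 (matching 'ac' starting at position 4)
LZ77 triple: (2, 2, 'c')


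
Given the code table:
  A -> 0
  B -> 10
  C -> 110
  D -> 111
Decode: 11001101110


Decoding:
110 -> C
0 -> A
110 -> C
111 -> D
0 -> A


Result: CACDA


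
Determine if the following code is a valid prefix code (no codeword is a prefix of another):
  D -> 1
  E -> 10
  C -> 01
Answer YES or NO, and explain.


Checking each pair (does one codeword prefix another?):
  D='1' vs E='10': prefix -- VIOLATION

NO -- this is NOT a valid prefix code. D (1) is a prefix of E (10).


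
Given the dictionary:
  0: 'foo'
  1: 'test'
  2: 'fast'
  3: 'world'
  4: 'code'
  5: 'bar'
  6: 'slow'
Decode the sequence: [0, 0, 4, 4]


Look up each index in the dictionary:
  0 -> 'foo'
  0 -> 'foo'
  4 -> 'code'
  4 -> 'code'

Decoded: "foo foo code code"


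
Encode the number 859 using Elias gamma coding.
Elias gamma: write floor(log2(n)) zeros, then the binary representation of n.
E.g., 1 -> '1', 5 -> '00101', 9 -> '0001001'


num_bits = floor(log2(859)) + 1 = 10
leading_zeros = num_bits - 1 = 9
binary(859) = 1101011011

Elias gamma(859) = '000000000' + '1101011011' = 0000000001101011011 (19 bits)


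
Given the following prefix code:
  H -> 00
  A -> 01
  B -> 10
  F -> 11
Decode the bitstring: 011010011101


Decoding step by step:
Bits 01 -> A
Bits 10 -> B
Bits 10 -> B
Bits 01 -> A
Bits 11 -> F
Bits 01 -> A


Decoded message: ABBAFA


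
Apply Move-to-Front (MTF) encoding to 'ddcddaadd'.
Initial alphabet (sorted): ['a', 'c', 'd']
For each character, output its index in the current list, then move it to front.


MTF encoding:
'd': index 2 in ['a', 'c', 'd'] -> ['d', 'a', 'c']
'd': index 0 in ['d', 'a', 'c'] -> ['d', 'a', 'c']
'c': index 2 in ['d', 'a', 'c'] -> ['c', 'd', 'a']
'd': index 1 in ['c', 'd', 'a'] -> ['d', 'c', 'a']
'd': index 0 in ['d', 'c', 'a'] -> ['d', 'c', 'a']
'a': index 2 in ['d', 'c', 'a'] -> ['a', 'd', 'c']
'a': index 0 in ['a', 'd', 'c'] -> ['a', 'd', 'c']
'd': index 1 in ['a', 'd', 'c'] -> ['d', 'a', 'c']
'd': index 0 in ['d', 'a', 'c'] -> ['d', 'a', 'c']


Output: [2, 0, 2, 1, 0, 2, 0, 1, 0]


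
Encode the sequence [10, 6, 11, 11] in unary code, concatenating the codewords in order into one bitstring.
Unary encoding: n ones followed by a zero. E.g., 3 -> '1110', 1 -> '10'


Encode each number as n ones followed by a terminating 0:
  10 -> 11111111110 (11 bits)
  6 -> 1111110 (7 bits)
  11 -> 111111111110 (12 bits)
  11 -> 111111111110 (12 bits)
Total length = 11 + 7 + 12 + 12 = 42 bits.

Unary([10, 6, 11, 11]) = 111111111101111110111111111110111111111110 (42 bits)


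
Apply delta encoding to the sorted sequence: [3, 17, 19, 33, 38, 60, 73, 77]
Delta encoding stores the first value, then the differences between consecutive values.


First value: 3
Deltas:
  17 - 3 = 14
  19 - 17 = 2
  33 - 19 = 14
  38 - 33 = 5
  60 - 38 = 22
  73 - 60 = 13
  77 - 73 = 4


Delta encoded: [3, 14, 2, 14, 5, 22, 13, 4]


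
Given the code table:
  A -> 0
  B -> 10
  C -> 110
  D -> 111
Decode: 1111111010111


Decoding:
111 -> D
111 -> D
10 -> B
10 -> B
111 -> D


Result: DDBBD


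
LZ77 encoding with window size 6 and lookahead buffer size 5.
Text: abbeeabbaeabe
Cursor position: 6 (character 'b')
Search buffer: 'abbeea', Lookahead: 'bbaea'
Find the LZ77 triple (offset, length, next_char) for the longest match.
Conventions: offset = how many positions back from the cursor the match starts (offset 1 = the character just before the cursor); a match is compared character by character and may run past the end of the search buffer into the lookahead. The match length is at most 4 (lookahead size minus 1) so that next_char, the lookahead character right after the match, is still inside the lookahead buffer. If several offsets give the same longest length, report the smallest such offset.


Try each offset into the search buffer:
  offset=1 (pos 5, char 'a'): match length 0
  offset=2 (pos 4, char 'e'): match length 0
  offset=3 (pos 3, char 'e'): match length 0
  offset=4 (pos 2, char 'b'): match length 1
  offset=5 (pos 1, char 'b'): match length 2
  offset=6 (pos 0, char 'a'): match length 0
Longest match has length 2 at offset 5.
next_char = character at position 6 + 2 = 8 -> 'a'

Best match: offset=5, length=2 (matching 'bb' starting at position 1)
LZ77 triple: (5, 2, 'a')


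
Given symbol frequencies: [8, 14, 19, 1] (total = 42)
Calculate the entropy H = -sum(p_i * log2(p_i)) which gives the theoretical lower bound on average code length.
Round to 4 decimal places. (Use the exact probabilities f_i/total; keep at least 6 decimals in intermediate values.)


Per-symbol terms -p_i * log2(p_i) with p_i = f_i/42:
  p = 8/42 = 0.190476: log2(p) = -2.392317, -p*log2(p) = 0.455680
  p = 14/42 = 0.333333: log2(p) = -1.584963, -p*log2(p) = 0.528321
  p = 19/42 = 0.452381: log2(p) = -1.144390, -p*log2(p) = 0.517700
  p = 1/42 = 0.023810: log2(p) = -5.392317, -p*log2(p) = 0.128389
H = 0.455680 + 0.528321 + 0.517700 + 0.128389 = 1.630090

H = 1.6301 bits/symbol


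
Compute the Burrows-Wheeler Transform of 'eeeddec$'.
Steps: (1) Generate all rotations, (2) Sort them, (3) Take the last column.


Rotations (sorted):
  0: $eeeddec -> last char: c
  1: c$eeedde -> last char: e
  2: ddec$eee -> last char: e
  3: dec$eeed -> last char: d
  4: ec$eeedd -> last char: d
  5: eddec$ee -> last char: e
  6: eeddec$e -> last char: e
  7: eeeddec$ -> last char: $


BWT = ceeddee$


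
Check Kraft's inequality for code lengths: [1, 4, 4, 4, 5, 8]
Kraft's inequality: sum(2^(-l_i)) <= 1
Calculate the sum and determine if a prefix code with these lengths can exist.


Sum = 2^(-1) + 2^(-4) + 2^(-4) + 2^(-4) + 2^(-5) + 2^(-8)
    = 0.5 + 0.0625 + 0.0625 + 0.0625 + 0.03125 + 0.00390625
    = 185/256 = 0.72265625
Since 0.72265625 <= 1, Kraft's inequality IS satisfied.
A prefix code with these lengths CAN exist.

Kraft sum = 0.72265625. Satisfied.


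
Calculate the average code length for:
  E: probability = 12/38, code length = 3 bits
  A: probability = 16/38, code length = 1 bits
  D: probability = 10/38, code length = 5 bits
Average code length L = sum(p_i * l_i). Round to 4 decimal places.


Weighted contributions p_i * l_i:
  E: (12/38) * 3 = 36/38
  A: (16/38) * 1 = 16/38
  D: (10/38) * 5 = 50/38
Sum = (36 + 16 + 50)/38 = 102/38

L = 102/38 = 2.6842 bits/symbol


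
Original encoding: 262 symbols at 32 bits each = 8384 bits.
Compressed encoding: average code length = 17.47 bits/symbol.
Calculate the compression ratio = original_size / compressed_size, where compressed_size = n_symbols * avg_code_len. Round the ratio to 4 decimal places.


original_size = n_symbols * orig_bits = 262 * 32 = 8384 bits
compressed_size = n_symbols * avg_code_len = 262 * 17.47 = 4577.14 bits
ratio = original_size / compressed_size = 8384 / 4577.14 = 1.8317

Compression ratio = 1.8317


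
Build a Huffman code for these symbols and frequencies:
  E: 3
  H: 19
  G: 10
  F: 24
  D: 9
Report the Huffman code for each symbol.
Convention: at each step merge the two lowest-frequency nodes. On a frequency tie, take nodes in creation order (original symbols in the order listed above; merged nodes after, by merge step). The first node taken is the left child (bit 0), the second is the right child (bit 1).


Huffman tree construction:
Step 1: Merge E(3) + D(9) = 12
Step 2: Merge G(10) + (E+D)(12) = 22
Step 3: Merge H(19) + (G+(E+D))(22) = 41
Step 4: Merge F(24) + (H+(G+(E+D)))(41) = 65
Read each symbol's code off the tree from the root (left child = 0, right child = 1).

Codes:
  E: 1110 (length 4)
  H: 10 (length 2)
  G: 110 (length 3)
  F: 0 (length 1)
  D: 1111 (length 4)
Average code length: 140/65 = 2.1538 bits/symbol


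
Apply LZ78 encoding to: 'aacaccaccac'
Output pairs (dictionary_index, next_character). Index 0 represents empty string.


LZ78 encoding steps:
Dictionary: {0: ''}
Step 1: w='' (idx 0), next='a' -> output (0, 'a'), add 'a' as idx 1
Step 2: w='a' (idx 1), next='c' -> output (1, 'c'), add 'ac' as idx 2
Step 3: w='ac' (idx 2), next='c' -> output (2, 'c'), add 'acc' as idx 3
Step 4: w='acc' (idx 3), next='a' -> output (3, 'a'), add 'acca' as idx 4
Step 5: w='' (idx 0), next='c' -> output (0, 'c'), add 'c' as idx 5


Encoded: [(0, 'a'), (1, 'c'), (2, 'c'), (3, 'a'), (0, 'c')]


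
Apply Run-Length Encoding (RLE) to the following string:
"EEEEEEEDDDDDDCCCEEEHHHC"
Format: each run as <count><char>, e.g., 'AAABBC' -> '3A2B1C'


Scanning runs left to right:
  i=0: run of 'E' x 7 -> '7E'
  i=7: run of 'D' x 6 -> '6D'
  i=13: run of 'C' x 3 -> '3C'
  i=16: run of 'E' x 3 -> '3E'
  i=19: run of 'H' x 3 -> '3H'
  i=22: run of 'C' x 1 -> '1C'

RLE = 7E6D3C3E3H1C


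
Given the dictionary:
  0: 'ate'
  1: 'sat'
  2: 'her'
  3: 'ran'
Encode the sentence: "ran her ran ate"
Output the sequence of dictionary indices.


Look up each word in the dictionary:
  'ran' -> 3
  'her' -> 2
  'ran' -> 3
  'ate' -> 0

Encoded: [3, 2, 3, 0]


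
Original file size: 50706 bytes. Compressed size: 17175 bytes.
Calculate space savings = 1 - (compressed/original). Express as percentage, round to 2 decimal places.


ratio = compressed/original = 17175/50706 = 0.338717
savings = 1 - ratio = 1 - 0.338717 = 0.661283
as a percentage: 0.661283 * 100 = 66.13%

Space savings = 1 - 17175/50706 = 66.13%


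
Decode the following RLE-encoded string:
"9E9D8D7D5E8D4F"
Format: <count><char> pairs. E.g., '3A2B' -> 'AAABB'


Expanding each <count><char> pair:
  9E -> 'EEEEEEEEE'
  9D -> 'DDDDDDDDD'
  8D -> 'DDDDDDDD'
  7D -> 'DDDDDDD'
  5E -> 'EEEEE'
  8D -> 'DDDDDDDD'
  4F -> 'FFFF'

Decoded = EEEEEEEEEDDDDDDDDDDDDDDDDDDDDDDDDEEEEEDDDDDDDDFFFF


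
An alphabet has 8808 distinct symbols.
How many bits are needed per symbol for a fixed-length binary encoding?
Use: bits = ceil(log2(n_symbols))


log2(8808) = 13.1046
Bracket: 2^13 = 8192 < 8808 <= 2^14 = 16384
So ceil(log2(8808)) = 14

bits = ceil(log2(8808)) = ceil(13.1046) = 14 bits


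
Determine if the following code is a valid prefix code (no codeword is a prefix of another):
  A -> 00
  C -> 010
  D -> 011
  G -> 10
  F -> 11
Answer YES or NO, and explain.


Checking each pair (does one codeword prefix another?):
  A='00' vs C='010': no prefix
  A='00' vs D='011': no prefix
  A='00' vs G='10': no prefix
  A='00' vs F='11': no prefix
  C='010' vs A='00': no prefix
  C='010' vs D='011': no prefix
  C='010' vs G='10': no prefix
  C='010' vs F='11': no prefix
  D='011' vs A='00': no prefix
  D='011' vs C='010': no prefix
  D='011' vs G='10': no prefix
  D='011' vs F='11': no prefix
  G='10' vs A='00': no prefix
  G='10' vs C='010': no prefix
  G='10' vs D='011': no prefix
  G='10' vs F='11': no prefix
  F='11' vs A='00': no prefix
  F='11' vs C='010': no prefix
  F='11' vs D='011': no prefix
  F='11' vs G='10': no prefix
No violation found over all pairs.

YES -- this is a valid prefix code. No codeword is a prefix of any other codeword.


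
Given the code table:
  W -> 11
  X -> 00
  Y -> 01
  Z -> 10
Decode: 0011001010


Decoding:
00 -> X
11 -> W
00 -> X
10 -> Z
10 -> Z


Result: XWXZZ


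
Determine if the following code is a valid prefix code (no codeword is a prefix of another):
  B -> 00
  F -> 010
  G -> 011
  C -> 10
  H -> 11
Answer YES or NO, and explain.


Checking each pair (does one codeword prefix another?):
  B='00' vs F='010': no prefix
  B='00' vs G='011': no prefix
  B='00' vs C='10': no prefix
  B='00' vs H='11': no prefix
  F='010' vs B='00': no prefix
  F='010' vs G='011': no prefix
  F='010' vs C='10': no prefix
  F='010' vs H='11': no prefix
  G='011' vs B='00': no prefix
  G='011' vs F='010': no prefix
  G='011' vs C='10': no prefix
  G='011' vs H='11': no prefix
  C='10' vs B='00': no prefix
  C='10' vs F='010': no prefix
  C='10' vs G='011': no prefix
  C='10' vs H='11': no prefix
  H='11' vs B='00': no prefix
  H='11' vs F='010': no prefix
  H='11' vs G='011': no prefix
  H='11' vs C='10': no prefix
No violation found over all pairs.

YES -- this is a valid prefix code. No codeword is a prefix of any other codeword.


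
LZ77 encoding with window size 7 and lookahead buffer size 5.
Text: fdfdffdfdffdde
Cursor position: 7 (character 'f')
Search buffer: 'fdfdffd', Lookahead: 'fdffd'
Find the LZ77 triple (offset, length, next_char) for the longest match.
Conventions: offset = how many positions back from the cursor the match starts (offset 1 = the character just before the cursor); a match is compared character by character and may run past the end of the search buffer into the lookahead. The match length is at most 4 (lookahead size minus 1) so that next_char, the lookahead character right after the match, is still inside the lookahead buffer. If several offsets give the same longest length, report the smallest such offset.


Try each offset into the search buffer:
  offset=1 (pos 6, char 'd'): match length 0
  offset=2 (pos 5, char 'f'): match length 3
  offset=3 (pos 4, char 'f'): match length 1
  offset=4 (pos 3, char 'd'): match length 0
  offset=5 (pos 2, char 'f'): match length 4
  offset=6 (pos 1, char 'd'): match length 0
  offset=7 (pos 0, char 'f'): match length 3
Longest match has length 4 at offset 5.
next_char = character at position 7 + 4 = 11 -> 'd'

Best match: offset=5, length=4 (matching 'fdff' starting at position 2)
LZ77 triple: (5, 4, 'd')


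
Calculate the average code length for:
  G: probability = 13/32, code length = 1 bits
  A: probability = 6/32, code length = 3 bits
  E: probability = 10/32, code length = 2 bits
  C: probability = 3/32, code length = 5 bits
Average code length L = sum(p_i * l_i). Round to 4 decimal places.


Weighted contributions p_i * l_i:
  G: (13/32) * 1 = 13/32
  A: (6/32) * 3 = 18/32
  E: (10/32) * 2 = 20/32
  C: (3/32) * 5 = 15/32
Sum = (13 + 18 + 20 + 15)/32 = 66/32

L = 66/32 = 2.0625 bits/symbol


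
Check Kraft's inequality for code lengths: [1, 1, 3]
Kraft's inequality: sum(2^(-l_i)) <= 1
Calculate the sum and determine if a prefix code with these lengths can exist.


Sum = 2^(-1) + 2^(-1) + 2^(-3)
    = 0.5 + 0.5 + 0.125
    = 9/8 = 1.125
Since 1.125 > 1, Kraft's inequality is NOT satisfied.
A prefix code with these lengths CANNOT exist.

Kraft sum = 1.125. Not satisfied.


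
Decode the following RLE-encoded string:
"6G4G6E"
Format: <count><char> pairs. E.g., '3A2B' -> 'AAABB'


Expanding each <count><char> pair:
  6G -> 'GGGGGG'
  4G -> 'GGGG'
  6E -> 'EEEEEE'

Decoded = GGGGGGGGGGEEEEEE


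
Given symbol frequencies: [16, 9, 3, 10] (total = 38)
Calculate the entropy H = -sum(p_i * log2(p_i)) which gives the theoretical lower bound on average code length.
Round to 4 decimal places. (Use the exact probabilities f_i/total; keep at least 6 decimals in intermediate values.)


Per-symbol terms -p_i * log2(p_i) with p_i = f_i/38:
  p = 16/38 = 0.421053: log2(p) = -1.247928, -p*log2(p) = 0.525443
  p = 9/38 = 0.236842: log2(p) = -2.078003, -p*log2(p) = 0.492158
  p = 3/38 = 0.078947: log2(p) = -3.662965, -p*log2(p) = 0.289181
  p = 10/38 = 0.263158: log2(p) = -1.925999, -p*log2(p) = 0.506842
H = 0.525443 + 0.492158 + 0.289181 + 0.506842 = 1.813624

H = 1.8136 bits/symbol


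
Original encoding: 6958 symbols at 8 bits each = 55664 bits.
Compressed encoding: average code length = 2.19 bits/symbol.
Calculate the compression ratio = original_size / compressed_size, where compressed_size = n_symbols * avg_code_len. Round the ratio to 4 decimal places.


original_size = n_symbols * orig_bits = 6958 * 8 = 55664 bits
compressed_size = n_symbols * avg_code_len = 6958 * 2.19 = 15238.02 bits
ratio = original_size / compressed_size = 55664 / 15238.02 = 3.653

Compression ratio = 3.653


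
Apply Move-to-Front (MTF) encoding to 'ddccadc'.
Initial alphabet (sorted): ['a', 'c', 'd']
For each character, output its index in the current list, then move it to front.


MTF encoding:
'd': index 2 in ['a', 'c', 'd'] -> ['d', 'a', 'c']
'd': index 0 in ['d', 'a', 'c'] -> ['d', 'a', 'c']
'c': index 2 in ['d', 'a', 'c'] -> ['c', 'd', 'a']
'c': index 0 in ['c', 'd', 'a'] -> ['c', 'd', 'a']
'a': index 2 in ['c', 'd', 'a'] -> ['a', 'c', 'd']
'd': index 2 in ['a', 'c', 'd'] -> ['d', 'a', 'c']
'c': index 2 in ['d', 'a', 'c'] -> ['c', 'd', 'a']


Output: [2, 0, 2, 0, 2, 2, 2]


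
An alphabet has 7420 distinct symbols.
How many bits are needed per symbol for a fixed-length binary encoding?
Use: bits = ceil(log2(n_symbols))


log2(7420) = 12.8572
Bracket: 2^12 = 4096 < 7420 <= 2^13 = 8192
So ceil(log2(7420)) = 13

bits = ceil(log2(7420)) = ceil(12.8572) = 13 bits


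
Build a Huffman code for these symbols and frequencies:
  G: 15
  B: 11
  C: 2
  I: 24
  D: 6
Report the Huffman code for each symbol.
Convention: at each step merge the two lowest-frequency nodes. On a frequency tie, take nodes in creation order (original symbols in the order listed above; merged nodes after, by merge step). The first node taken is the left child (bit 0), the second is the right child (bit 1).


Huffman tree construction:
Step 1: Merge C(2) + D(6) = 8
Step 2: Merge (C+D)(8) + B(11) = 19
Step 3: Merge G(15) + ((C+D)+B)(19) = 34
Step 4: Merge I(24) + (G+((C+D)+B))(34) = 58
Read each symbol's code off the tree from the root (left child = 0, right child = 1).

Codes:
  G: 10 (length 2)
  B: 111 (length 3)
  C: 1100 (length 4)
  I: 0 (length 1)
  D: 1101 (length 4)
Average code length: 119/58 = 2.0517 bits/symbol


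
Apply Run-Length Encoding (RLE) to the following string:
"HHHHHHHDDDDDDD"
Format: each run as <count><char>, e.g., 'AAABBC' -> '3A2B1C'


Scanning runs left to right:
  i=0: run of 'H' x 7 -> '7H'
  i=7: run of 'D' x 7 -> '7D'

RLE = 7H7D


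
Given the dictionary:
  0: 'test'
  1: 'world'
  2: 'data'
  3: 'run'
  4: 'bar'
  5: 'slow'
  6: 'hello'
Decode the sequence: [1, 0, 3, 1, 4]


Look up each index in the dictionary:
  1 -> 'world'
  0 -> 'test'
  3 -> 'run'
  1 -> 'world'
  4 -> 'bar'

Decoded: "world test run world bar"


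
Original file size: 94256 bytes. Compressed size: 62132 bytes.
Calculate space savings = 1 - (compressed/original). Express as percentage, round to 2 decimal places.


ratio = compressed/original = 62132/94256 = 0.659184
savings = 1 - ratio = 1 - 0.659184 = 0.340816
as a percentage: 0.340816 * 100 = 34.08%

Space savings = 1 - 62132/94256 = 34.08%


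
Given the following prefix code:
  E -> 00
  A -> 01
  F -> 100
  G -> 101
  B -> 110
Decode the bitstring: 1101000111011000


Decoding step by step:
Bits 110 -> B
Bits 100 -> F
Bits 01 -> A
Bits 110 -> B
Bits 110 -> B
Bits 00 -> E


Decoded message: BFABBE


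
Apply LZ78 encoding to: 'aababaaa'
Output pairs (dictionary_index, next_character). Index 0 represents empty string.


LZ78 encoding steps:
Dictionary: {0: ''}
Step 1: w='' (idx 0), next='a' -> output (0, 'a'), add 'a' as idx 1
Step 2: w='a' (idx 1), next='b' -> output (1, 'b'), add 'ab' as idx 2
Step 3: w='ab' (idx 2), next='a' -> output (2, 'a'), add 'aba' as idx 3
Step 4: w='a' (idx 1), next='a' -> output (1, 'a'), add 'aa' as idx 4


Encoded: [(0, 'a'), (1, 'b'), (2, 'a'), (1, 'a')]


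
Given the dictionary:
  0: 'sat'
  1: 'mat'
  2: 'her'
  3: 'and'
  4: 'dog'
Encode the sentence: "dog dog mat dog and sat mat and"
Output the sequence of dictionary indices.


Look up each word in the dictionary:
  'dog' -> 4
  'dog' -> 4
  'mat' -> 1
  'dog' -> 4
  'and' -> 3
  'sat' -> 0
  'mat' -> 1
  'and' -> 3

Encoded: [4, 4, 1, 4, 3, 0, 1, 3]


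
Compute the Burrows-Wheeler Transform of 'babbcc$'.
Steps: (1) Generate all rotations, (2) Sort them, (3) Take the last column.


Rotations (sorted):
  0: $babbcc -> last char: c
  1: abbcc$b -> last char: b
  2: babbcc$ -> last char: $
  3: bbcc$ba -> last char: a
  4: bcc$bab -> last char: b
  5: c$babbc -> last char: c
  6: cc$babb -> last char: b


BWT = cb$abcb


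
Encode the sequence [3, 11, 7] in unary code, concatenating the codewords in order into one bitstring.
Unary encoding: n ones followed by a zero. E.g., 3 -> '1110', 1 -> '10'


Encode each number as n ones followed by a terminating 0:
  3 -> 1110 (4 bits)
  11 -> 111111111110 (12 bits)
  7 -> 11111110 (8 bits)
Total length = 4 + 12 + 8 = 24 bits.

Unary([3, 11, 7]) = 111011111111111011111110 (24 bits)


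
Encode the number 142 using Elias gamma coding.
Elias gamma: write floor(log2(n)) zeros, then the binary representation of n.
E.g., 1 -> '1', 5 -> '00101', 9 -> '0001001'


num_bits = floor(log2(142)) + 1 = 8
leading_zeros = num_bits - 1 = 7
binary(142) = 10001110

Elias gamma(142) = '0000000' + '10001110' = 000000010001110 (15 bits)
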